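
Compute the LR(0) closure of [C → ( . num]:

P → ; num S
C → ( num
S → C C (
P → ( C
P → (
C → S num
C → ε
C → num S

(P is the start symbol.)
To compute CLOSURE, for each item [A → α.Bβ] where B is a non-terminal, add [B → .γ] for all productions B → γ; repeat for the newly added items until nothing changes.

Start with: [C → ( . num]
The dot precedes the terminal num, so nothing is added.

CLOSURE = { [C → ( . num] }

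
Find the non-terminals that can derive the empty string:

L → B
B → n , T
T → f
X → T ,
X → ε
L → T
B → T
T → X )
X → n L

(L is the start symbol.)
{ 'X' }

A non-terminal is nullable if it can derive ε (the empty string): either it has an ε-production, or it has a production whose right-hand side consists entirely of nullable non-terminals.

ε-productions: X → ε
So X is immediately nullable.
No further non-terminal can be added: every production for the remaining non-terminals contains a terminal or a non-nullable non-terminal.
Nullable = { 'X' }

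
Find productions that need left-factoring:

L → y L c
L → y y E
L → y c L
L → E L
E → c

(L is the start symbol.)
Yes, L has productions with common prefix 'y'

Left-factoring is needed when two productions for the same non-terminal
share a common prefix on the right-hand side.

Productions for L:
  L → y L c
  L → y y E
  L → y c L
  L → E L

Found common prefix 'y' in productions for L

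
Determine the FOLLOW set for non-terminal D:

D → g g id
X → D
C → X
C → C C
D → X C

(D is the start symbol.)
D is the start symbol, so $ ∈ FOLLOW(D).
In X → D: D is at the end, add FOLLOW(X)

The FOLLOW sets referred to above (computed the same way, to a fixed point):
  FOLLOW(X) = { $, 'g' }

Taking the union: FOLLOW(D) = { $, 'g' }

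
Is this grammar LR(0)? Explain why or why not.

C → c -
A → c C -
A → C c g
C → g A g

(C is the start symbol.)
Yes, the grammar is LR(0)

A grammar is LR(0) if no state in the canonical LR(0) collection has:
  - both a shift item (dot before a terminal) and a complete item (shift-reduce conflict), or
  - two or more complete items (reduce-reduce conflict; the accept item [C' → C .] counts as a complete item here).

Augment with C' → C and build the canonical LR(0) collection (I0 = CLOSURE({[C' → . C]}), then GOTO on every symbol after a dot until no new states appear). It has 13 states:
  I0: { [C → . c -], [C → . g A g], [C' → . C] }  — shift
  I1: { [C' → C .] }  — accept
  I2: { [C → c . -] }  — shift
  I3: { [A → . C c g], [A → . c C -], [C → . c -], [C → . g A g], [C → g . A g] }  — shift
  I4: { [C → g A . g] }  — shift
  I5: { [A → C . c g] }  — shift
  I6: { [A → c . C -], [C → . c -], [C → . g A g], [C → c . -] }  — shift
  I7: { [C → c - .] }  — reduce
  I8: { [A → c C . -] }  — shift
  I9: { [A → c C - .] }  — reduce
  I10: { [A → C c . g] }  — shift
  I11: { [A → C c g .] }  — reduce
  I12: { [C → g A g .] }  — reduce

Every state is either a pure shift/goto state or contains exactly one complete item and nothing to shift — no conflicts. The grammar is LR(0).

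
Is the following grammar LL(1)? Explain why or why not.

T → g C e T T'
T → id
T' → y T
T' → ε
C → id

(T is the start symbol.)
No. Predict set conflict for T': { 'y' }

Relevant sets:
  FOLLOW(T') = { $, 'y' }

For T:
  PREDICT(T → g C e T T') = { 'g' }
  PREDICT(T → id) = { 'id' }
For T':
  PREDICT(T' → y T) = { 'y' }
  PREDICT(T' → ε) = { $, 'y' }
C has a single production, so nothing to check there.

Conflict found: Predict set conflict for T': { 'y' }
The grammar is NOT LL(1).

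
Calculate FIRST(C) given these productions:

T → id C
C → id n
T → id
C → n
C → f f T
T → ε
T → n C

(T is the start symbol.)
{ 'f', 'id', 'n' }

From C → id n:
  - id is a terminal: add 'id' and stop
From C → n:
  - n is a terminal: add 'n' and stop
From C → f f T:
  - f is a terminal: add 'f' and stop

Collecting: FIRST(C) = { 'f', 'id', 'n' }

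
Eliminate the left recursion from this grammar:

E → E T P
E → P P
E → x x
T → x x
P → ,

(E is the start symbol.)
E → P P E'
E → x x E'
E' → T P E'
E' → ε
T → x x
P → ,

E is directly left-recursive. The standard transformation for
  A → A α₁ | ... | A α_m | β₁ | ... | β_n
is
  A  → β₁ A' | ... | β_n A'
  A' → α₁ A' | ... | α_m A' | ε

E → P P becomes E → P P E'
E → x x becomes E → x x E'
E → E T P becomes E' → T P E'
Add E' → ε

Productions for other non-terminals are unchanged:
  T → x x
  P → ,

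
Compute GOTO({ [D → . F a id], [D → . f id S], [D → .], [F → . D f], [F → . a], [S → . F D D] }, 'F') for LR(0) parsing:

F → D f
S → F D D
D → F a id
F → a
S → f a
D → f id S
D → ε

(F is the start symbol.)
GOTO(I, 'F') = CLOSURE({ [A → αX.β] : [A → α.Xβ] ∈ I, X = 'F' })

Items with dot before 'F', with the dot advanced:
  [D → . F a id] → [D → F . a id]
  [S → . F D D] → [S → F . D D]
Closure of the advanced items:
  [S → F . D D] has the dot before D: add [D → . F a id], [D → . f id S], [D → .]
  [D → . F a id] has the dot before F: add [F → . D f], [F → . a]

GOTO = { [D → . F a id], [D → . f id S], [D → .], [D → F . a id], [F → . D f], [F → . a], [S → F . D D] }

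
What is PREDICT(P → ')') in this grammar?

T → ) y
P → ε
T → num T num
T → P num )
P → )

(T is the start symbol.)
PREDICT(P → ')') = (FIRST(RHS) \ {ε}) ∪ (FOLLOW(P) if ε ∈ FIRST(RHS), i.e. RHS ⇒* ε)
FIRST(')') = { ')' }
ε ∉ FIRST(')'), so FOLLOW(P) is not added.
PREDICT(P → ')') = { ')' }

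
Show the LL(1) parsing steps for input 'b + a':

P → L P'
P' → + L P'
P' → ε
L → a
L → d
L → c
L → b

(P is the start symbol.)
LL(1) parsing maintains a stack (initially the start symbol over $) and the input. At each step: if the stack top is a terminal, match it against the current input token; if it is a non-terminal N, replace it with the RHS of M[N, lookahead] (the unique production whose predict set contains the lookahead).

Stack is shown with the top on the left.

Stack     Input    Action
-------------------------
P $       b + a $  output P → L P'
L P' $    b + a $  output L → b
b P' $    b + a $  match 'b'
P' $      + a $    output P' → + L P'
+ L P' $  + a $    match '+'
L P' $    a $      output L → a
a P' $    a $      match 'a'
P' $      $        output P' → ε
$         $        accept

The string is accepted.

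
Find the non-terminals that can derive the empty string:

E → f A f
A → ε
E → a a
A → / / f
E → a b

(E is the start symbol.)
ε-productions: A → ε
So A is immediately nullable.
No further non-terminal can be added: every production for the remaining non-terminals contains a terminal or a non-nullable non-terminal.
Nullable = { 'A' }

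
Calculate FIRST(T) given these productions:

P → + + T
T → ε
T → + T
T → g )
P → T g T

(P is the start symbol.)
{ '+', 'g', ε }

To compute FIRST(T), examine every production with T on the left-hand side, reading each right-hand side left to right until a non-nullable symbol is reached.

From T → ε:
  - ε-production, so ε ∈ FIRST(T)
From T → + T:
  - '+' is a terminal: add '+' and stop
From T → g ):
  - g is a terminal: add 'g' and stop

Collecting: FIRST(T) = { '+', 'g', ε }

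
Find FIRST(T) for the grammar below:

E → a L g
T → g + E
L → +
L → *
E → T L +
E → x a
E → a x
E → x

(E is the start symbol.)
{ 'g' }

To compute FIRST(T), examine every production with T on the left-hand side, reading each right-hand side left to right until a non-nullable symbol is reached.

From T → g + E:
  - g is a terminal: add 'g' and stop

Collecting: FIRST(T) = { 'g' }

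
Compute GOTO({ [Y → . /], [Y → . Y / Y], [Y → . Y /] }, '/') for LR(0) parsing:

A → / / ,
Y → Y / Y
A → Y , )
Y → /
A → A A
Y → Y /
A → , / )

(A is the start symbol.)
{ [Y → / .] }

GOTO(I, '/') = CLOSURE({ [A → αX.β] : [A → α.Xβ] ∈ I, X = '/' })

Items with dot before '/', with the dot advanced:
  [Y → . /] → [Y → / .]
Closure adds nothing (no advanced item has the dot before a non-terminal).

GOTO = { [Y → / .] }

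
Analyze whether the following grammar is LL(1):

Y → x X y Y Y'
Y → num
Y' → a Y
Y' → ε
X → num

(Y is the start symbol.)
Relevant sets:
  FOLLOW(Y') = { $, 'a' }

For Y:
  PREDICT(Y → x X y Y Y') = { 'x' }
  PREDICT(Y → num) = { 'num' }
For Y':
  PREDICT(Y' → a Y) = { 'a' }
  PREDICT(Y' → ε) = { $, 'a' }
X has a single production, so nothing to check there.

Conflict found: Predict set conflict for Y': { 'a' }
The grammar is NOT LL(1).

Answer: No. Predict set conflict for Y': { 'a' }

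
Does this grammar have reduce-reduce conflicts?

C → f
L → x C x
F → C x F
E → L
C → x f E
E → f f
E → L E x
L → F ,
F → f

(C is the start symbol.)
A reduce-reduce conflict occurs when an LR(0) state has two complete items [A → α .] and [B → β .] — both call for a reduction, and with no lookahead the parser cannot choose between them.

Augment with C' → C and build the canonical LR(0) collection (I0 = CLOSURE({[C' → . C]}), then GOTO on every symbol after a dot until no new states appear). It has 21 states:
  I0: { [C → . f], [C → . x f E], [C' → . C] }  — shift
  I1: { [C' → C .] }  — accept
  I2: { [C → f .] }  — reduce
  I3: { [C → x . f E] }  — shift
  I4: { [C → . f], [C → . x f E], [C → x f . E], [E → . L E x], [E → . L], [E → . f f], [F → . C x F], [F → . f], [L → . F ,], [L → . x C x] }  — shift
  I5: { [F → C . x F] }  — shift
  I6: { [C → x f E .] }  — reduce
  I7: { [L → F . ,] }  — shift
  I8: { [C → . f], [C → . x f E], [E → . L E x], [E → . L], [E → . f f], [E → L . E x], [E → L .], [F → . C x F], [F → . f], [L → . F ,], [L → . x C x] }  — shift, reduce
  I9: { [C → f .], [E → f . f], [F → f .] }  — shift, 2 reduces
  I10: { [C → . f], [C → . x f E], [C → x . f E], [L → x . C x] }  — shift
  I11: { [L → x C . x] }  — shift
  I12: { [C → . f], [C → . x f E], [C → f .], [C → x f . E], [E → . L E x], [E → . L], [E → . f f], [F → . C x F], [F → . f], [L → . F ,], [L → . x C x] }  — shift, reduce
  I13: { [L → x C x .] }  — reduce
  I14: { [E → f f .] }  — reduce
  I15: { [E → L E . x] }  — shift
  I16: { [E → L E x .] }  — reduce
  I17: { [L → F , .] }  — reduce
  I18: { [C → . f], [C → . x f E], [F → . C x F], [F → . f], [F → C x . F] }  — shift
  I19: { [F → C x F .] }  — reduce
  I20: { [C → f .], [F → f .] }  — 2 reduces

I9 contains complete items [C → f .], [F → f .] — reduce-reduce conflict.
I20 contains complete items [C → f .], [F → f .] — reduce-reduce conflict.

Answer: Yes — I9: [C → f .] vs [F → f .]; I20: [C → f .] vs [F → f .]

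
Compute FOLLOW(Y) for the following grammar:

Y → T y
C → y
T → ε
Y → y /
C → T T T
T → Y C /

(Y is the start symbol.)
To compute FOLLOW(Y), find every occurrence of Y on a right-hand side N → α Y β: add FIRST(β) \ {ε}, and if β is empty or nullable also add FOLLOW(N). Iterate to a fixed point.

Y is the start symbol, so $ ∈ FOLLOW(Y).
In T → Y C /: Y is followed by C '/', add FIRST(C '/') \ {ε} = { '/', 'y' }

Taking the union: FOLLOW(Y) = { $, '/', 'y' }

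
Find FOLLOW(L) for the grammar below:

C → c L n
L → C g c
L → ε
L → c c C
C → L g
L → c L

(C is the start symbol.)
To compute FOLLOW(L), find every occurrence of L on a right-hand side N → α L β: add FIRST(β) \ {ε}, and if β is empty or nullable also add FOLLOW(N). Iterate to a fixed point.

In C → c L n: L is followed by n, add FIRST(n) \ {ε} = { 'n' }
In C → L g: L is followed by g, add FIRST(g) \ {ε} = { 'g' }
In L → c L: L is at the end; this adds FOLLOW(L) to itself — nothing new

Taking the union: FOLLOW(L) = { 'g', 'n' }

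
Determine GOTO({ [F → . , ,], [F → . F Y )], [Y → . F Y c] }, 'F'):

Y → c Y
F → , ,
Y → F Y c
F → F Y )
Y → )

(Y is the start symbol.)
GOTO(I, 'F') = CLOSURE({ [A → αX.β] : [A → α.Xβ] ∈ I, X = 'F' })

Items with dot before 'F', with the dot advanced:
  [F → . F Y )] → [F → F . Y )]
  [Y → . F Y c] → [Y → F . Y c]
Closure of the advanced items:
  [F → F . Y )] has the dot before Y: add [Y → . c Y], [Y → . F Y c], [Y → . )]
  [Y → . F Y c] has the dot before F: add [F → . , ,], [F → . F Y )]

GOTO = { [F → . , ,], [F → . F Y )], [F → F . Y )], [Y → . )], [Y → . F Y c], [Y → . c Y], [Y → F . Y c] }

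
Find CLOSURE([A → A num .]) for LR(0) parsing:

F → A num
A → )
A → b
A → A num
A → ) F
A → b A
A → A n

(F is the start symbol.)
{ [A → A num .] }

To compute CLOSURE, for each item [A → α.Bβ] where B is a non-terminal, add [B → .γ] for all productions B → γ; repeat for the newly added items until nothing changes.

Start with: [A → A num .]
The dot is at the end, so nothing is added.

CLOSURE = { [A → A num .] }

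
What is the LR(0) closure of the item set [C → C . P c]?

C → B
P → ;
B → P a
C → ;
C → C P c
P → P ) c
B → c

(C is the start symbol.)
{ [C → C . P c], [P → . ;], [P → . P ) c] }

To compute CLOSURE, for each item [A → α.Bβ] where B is a non-terminal, add [B → .γ] for all productions B → γ; repeat for the newly added items until nothing changes.

Start with: [C → C . P c]
  [C → C . P c] has the dot before P: add [P → . ;], [P → . P ) c]
No further items can be added.

CLOSURE = { [C → C . P c], [P → . ;], [P → . P ) c] }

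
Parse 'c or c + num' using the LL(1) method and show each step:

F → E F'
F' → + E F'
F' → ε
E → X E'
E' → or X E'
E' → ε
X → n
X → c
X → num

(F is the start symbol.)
Stack is shown with the top on the left.

Stack         Input           Action
------------------------------------
F $           c or c + num $  output F → E F'
E F' $        c or c + num $  output E → X E'
X E' F' $     c or c + num $  output X → c
c E' F' $     c or c + num $  match 'c'
E' F' $       or c + num $    output E' → or X E'
or X E' F' $  or c + num $    match 'or'
X E' F' $     c + num $       output X → c
c E' F' $     c + num $       match 'c'
E' F' $       + num $         output E' → ε
F' $          + num $         output F' → + E F'
+ E F' $      + num $         match '+'
E F' $        num $           output E → X E'
X E' F' $     num $           output X → num
num E' F' $   num $           match 'num'
E' F' $       $               output E' → ε
F' $          $               output F' → ε
$             $               accept

The string is accepted.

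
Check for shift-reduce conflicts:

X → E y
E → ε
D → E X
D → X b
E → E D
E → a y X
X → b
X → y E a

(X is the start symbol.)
A shift-reduce conflict occurs when an LR(0) state has both:
  - a complete (reduce) item [A → α .] (dot at the end), and
  - a shift item [B → β . c γ] (dot before a terminal).

Augment with X' → X and build the canonical LR(0) collection (I0 = CLOSURE({[X' → . X]}), then GOTO on every symbol after a dot until no new states appear). It has 16 states:
  I0: { [E → . E D], [E → . a y X], [E → .], [X → . E y], [X → . b], [X → . y E a], [X' → . X] }  — shift, reduce
  I1: { [D → . E X], [D → . X b], [E → . E D], [E → . a y X], [E → .], [E → E . D], [X → . E y], [X → . b], [X → . y E a], [X → E . y] }  — shift, reduce
  I2: { [X' → X .] }  — accept
  I3: { [E → a . y X] }  — shift
  I4: { [X → b .] }  — reduce
  I5: { [E → . E D], [E → . a y X], [E → .], [X → y . E a] }  — shift, reduce
  I6: { [D → . E X], [D → . X b], [E → . E D], [E → . a y X], [E → .], [E → E . D], [X → . E y], [X → . b], [X → . y E a], [X → y E . a] }  — shift, reduce
  I7: { [E → E D .] }  — reduce
  I8: { [D → . E X], [D → . X b], [D → E . X], [E → . E D], [E → . a y X], [E → .], [E → E . D], [X → . E y], [X → . b], [X → . y E a], [X → E . y] }  — shift, reduce
  I9: { [D → X . b] }  — shift
  I10: { [E → a . y X], [X → y E a .] }  — shift, reduce
  I11: { [E → . E D], [E → . a y X], [E → .], [E → a y . X], [X → . E y], [X → . b], [X → . y E a] }  — shift, reduce
  I12: { [E → a y X .] }  — reduce
  I13: { [D → X b .] }  — reduce
  I14: { [D → E X .], [D → X . b] }  — shift, reduce
  I15: { [E → . E D], [E → . a y X], [E → .], [X → E y .], [X → y . E a] }  — shift, 2 reduces

I0 contains reduce item [E → .] and shift items [E → . a y X], [X → . b], [X → . y E a] — shift-reduce conflict.
I1 contains reduce item [E → .] and shift items [E → . a y X], [X → E . y], [X → . b], [X → . y E a] — shift-reduce conflict.
I5 contains reduce item [E → .] and shift item [E → . a y X] — shift-reduce conflict.
I6 contains reduce item [E → .] and shift items [E → . a y X], [X → . b], [X → . y E a], [X → y E . a] — shift-reduce conflict.
I8 contains reduce item [E → .] and shift items [E → . a y X], [X → E . y], [X → . b], [X → . y E a] — shift-reduce conflict.
I10 contains reduce item [X → y E a .] and shift item [E → a . y X] — shift-reduce conflict.
I11 contains reduce item [E → .] and shift items [E → . a y X], [X → . b], [X → . y E a] — shift-reduce conflict.
I14 contains reduce item [D → E X .] and shift item [D → X . b] — shift-reduce conflict.
I15 contains reduce items [E → .], [X → E y .] and shift item [E → . a y X] — shift-reduce conflict.

Answer: Yes — I0: [E → .] vs [E → . a y X]; I1: [E → .] vs [E → . a y X]; I5: [E → .] vs [E → . a y X]; I6: [E → .] vs [E → . a y X]; I8: [E → .] vs [E → . a y X]; I10: [X → y E a .] vs [E → a . y X]; I11: [E → .] vs [E → . a y X]; I14: [D → E X .] vs [D → X . b]; I15: [E → .] vs [E → . a y X]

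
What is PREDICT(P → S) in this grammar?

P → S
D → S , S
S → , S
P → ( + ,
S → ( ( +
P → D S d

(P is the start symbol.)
{ '(', ',' }

PREDICT(P → S) = (FIRST(RHS) \ {ε}) ∪ (FOLLOW(P) if ε ∈ FIRST(RHS), i.e. RHS ⇒* ε)
FIRST(S) = { '(', ',' }
FIRST(S) = { '(', ',' }
ε ∉ FIRST(S), so FOLLOW(P) is not added.
PREDICT(P → S) = { '(', ',' }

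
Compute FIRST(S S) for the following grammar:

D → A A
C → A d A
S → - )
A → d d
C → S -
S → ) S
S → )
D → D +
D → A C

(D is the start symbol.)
{ ')', '-' }

FIRST sets of the non-terminals involved (from the grammar, by fixed-point iteration):
  FIRST(S) = { ')', '-' }

To compute FIRST(S S), process the symbols left to right:
Symbol S is a non-terminal. Add FIRST(S) \ {ε} = { ')', '-' }
S is not nullable (ε ∉ FIRST(S)), so stop here.
FIRST(S S) = { ')', '-' }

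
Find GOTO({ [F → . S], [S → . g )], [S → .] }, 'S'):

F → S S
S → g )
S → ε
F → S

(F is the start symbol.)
{ [F → S .] }

GOTO(I, 'S') = CLOSURE({ [A → αX.β] : [A → α.Xβ] ∈ I, X = 'S' })

Items with dot before 'S', with the dot advanced:
  [F → . S] → [F → S .]
Closure adds nothing (no advanced item has the dot before a non-terminal).

GOTO = { [F → S .] }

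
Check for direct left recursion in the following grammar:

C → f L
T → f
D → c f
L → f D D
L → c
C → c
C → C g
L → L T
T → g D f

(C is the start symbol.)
Yes, C, L are left-recursive

Direct left recursion occurs when N → N α for some non-terminal N (the right-hand side begins with the left-hand side itself).

C → f L: starts with f
T → f: starts with f
D → c f: starts with c
L → f D D: starts with f
L → c: starts with c
C → c: starts with c
C → C g: LEFT RECURSIVE (starts with C)
L → L T: LEFT RECURSIVE (starts with L)
T → g D f: starts with g

The grammar has direct left recursion on: C, L.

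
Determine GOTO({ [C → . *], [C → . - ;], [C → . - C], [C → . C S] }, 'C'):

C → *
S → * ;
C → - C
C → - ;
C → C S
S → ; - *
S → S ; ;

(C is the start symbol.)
{ [C → C . S], [S → . * ;], [S → . ; - *], [S → . S ; ;] }

GOTO(I, 'C') = CLOSURE({ [A → αX.β] : [A → α.Xβ] ∈ I, X = 'C' })

Items with dot before 'C', with the dot advanced:
  [C → . C S] → [C → C . S]
Closure of the advanced items:
  [C → C . S] has the dot before S: add [S → . * ;], [S → . ; - *], [S → . S ; ;]

GOTO = { [C → C . S], [S → . * ;], [S → . ; - *], [S → . S ; ;] }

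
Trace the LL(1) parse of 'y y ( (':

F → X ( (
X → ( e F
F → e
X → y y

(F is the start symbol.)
Stack is shown with the top on the left.

Stack      Input      Action
----------------------------
F $        y y ( ( $  output F → X ( (
X ( ( $    y y ( ( $  output X → y y
y y ( ( $  y y ( ( $  match 'y'
y ( ( $    y ( ( $    match 'y'
( ( $      ( ( $      match '('
( $        ( $        match '('
$          $          accept

The string is accepted.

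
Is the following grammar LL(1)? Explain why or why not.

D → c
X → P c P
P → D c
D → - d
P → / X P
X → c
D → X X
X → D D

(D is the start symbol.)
Relevant sets:
  FIRST(X) = { '-', '/', 'c' }
  FIRST(P) = { '-', '/', 'c' }
  FIRST(D) = { '-', '/', 'c' }

For D:
  PREDICT(D → c) = { 'c' }
  PREDICT(D → '-' d) = { '-' }
  PREDICT(D → X X) = { '-', '/', 'c' }
For X:
  PREDICT(X → P c P) = { '-', '/', 'c' }
  PREDICT(X → c) = { 'c' }
  PREDICT(X → D D) = { '-', '/', 'c' }
For P:
  PREDICT(P → D c) = { '-', '/', 'c' }
  PREDICT(P → '/' X P) = { '/' }

Conflict found: Predict set conflict for D: { 'c' }
The grammar is NOT LL(1).

Answer: No. Predict set conflict for D: { 'c' }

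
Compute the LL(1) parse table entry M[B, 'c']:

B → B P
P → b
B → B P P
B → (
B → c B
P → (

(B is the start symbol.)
To find M[B, 'c'], we find productions for B where 'c' is in the predict set (PREDICT(N → α) = (FIRST(α) \ {ε}) ∪ (FOLLOW(N) if α ⇒* ε)).

Relevant sets:
  FIRST(B) = { '(', 'c' }

B → B P: PREDICT = { '(', 'c' }
  'c' is in predict set, so this production goes in M[B, 'c']
B → B P P: PREDICT = { '(', 'c' }
  'c' is in predict set, so this production goes in M[B, 'c']
B → (: PREDICT = { '(' }
B → c B: PREDICT = { 'c' }
  'c' is in predict set, so this production goes in M[B, 'c']

M[B, 'c'] = B → B P, B → B P P, B → c B  (a multiply-defined cell — the grammar is not LL(1))

Answer: B → B P, B → B P P, B → c B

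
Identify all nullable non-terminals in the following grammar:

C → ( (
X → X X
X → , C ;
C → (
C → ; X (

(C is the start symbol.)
A non-terminal is nullable if it can derive ε (the empty string): either it has an ε-production, or it has a production whose right-hand side consists entirely of nullable non-terminals.

There are no ε-productions, so no non-terminal can derive ε.
No non-terminals are nullable.

Answer: None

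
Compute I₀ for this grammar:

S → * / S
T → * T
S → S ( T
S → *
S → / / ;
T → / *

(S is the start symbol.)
{ [S → . * / S], [S → . *], [S → . / / ;], [S → . S ( T], [S' → . S] }

First, augment the grammar with S' → S
I₀ = CLOSURE({ [S' → . S] }):
  [S' → . S] has the dot before S: add [S → . * / S], [S → . S ( T], [S → . *], [S → . / / ;]
No further items can be added.

I₀ = { [S → . * / S], [S → . *], [S → . / / ;], [S → . S ( T], [S' → . S] }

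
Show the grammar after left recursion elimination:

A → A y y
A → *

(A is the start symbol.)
A is directly left-recursive. The standard transformation for
  A → A α₁ | ... | A α_m | β₁ | ... | β_n
is
  A  → β₁ A' | ... | β_n A'
  A' → α₁ A' | ... | α_m A' | ε

A → * becomes A → * A'
A → A y y becomes A' → y y A'
Add A' → ε

Resulting grammar:
A → * A'
A' → y y A'
A' → ε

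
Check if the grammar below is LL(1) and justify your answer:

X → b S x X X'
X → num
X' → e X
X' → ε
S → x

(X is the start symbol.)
Relevant sets:
  FOLLOW(X') = { $, 'e' }

For X:
  PREDICT(X → b S x X X') = { 'b' }
  PREDICT(X → num) = { 'num' }
For X':
  PREDICT(X' → e X) = { 'e' }
  PREDICT(X' → ε) = { $, 'e' }
S has a single production, so nothing to check there.

Conflict found: Predict set conflict for X': { 'e' }
The grammar is NOT LL(1).

Answer: No. Predict set conflict for X': { 'e' }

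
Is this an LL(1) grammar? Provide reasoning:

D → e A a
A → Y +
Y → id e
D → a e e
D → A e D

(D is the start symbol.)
Yes, the grammar is LL(1).

Relevant sets:
  FIRST(A) = { 'id' }

For D:
  PREDICT(D → e A a) = { 'e' }
  PREDICT(D → a e e) = { 'a' }
  PREDICT(D → A e D) = { 'id' }
A, Y have a single production, so nothing to check there.

All predict sets are disjoint. The grammar IS LL(1).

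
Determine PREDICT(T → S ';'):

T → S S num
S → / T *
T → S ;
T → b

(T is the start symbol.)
{ '/' }

PREDICT(T → S ';') = (FIRST(RHS) \ {ε}) ∪ (FOLLOW(T) if ε ∈ FIRST(RHS), i.e. RHS ⇒* ε)
FIRST(S) = { '/' }
FIRST(S ';') = { '/' }
ε ∉ FIRST(S ';'), so FOLLOW(T) is not added.
PREDICT(T → S ';') = { '/' }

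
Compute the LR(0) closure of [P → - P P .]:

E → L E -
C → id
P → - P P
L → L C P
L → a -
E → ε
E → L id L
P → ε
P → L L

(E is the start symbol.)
Start with: [P → - P P .]
The dot is at the end, so nothing is added.

CLOSURE = { [P → - P P .] }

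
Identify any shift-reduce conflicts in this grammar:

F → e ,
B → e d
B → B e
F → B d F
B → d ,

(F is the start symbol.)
Augment with F' → F and build the canonical LR(0) collection (I0 = CLOSURE({[F' → . F]}), then GOTO on every symbol after a dot until no new states appear). It has 11 states:
  I0: { [B → . B e], [B → . d ,], [B → . e d], [F → . B d F], [F → . e ,], [F' → . F] }  — shift
  I1: { [B → B . e], [F → B . d F] }  — shift
  I2: { [F' → F .] }  — accept
  I3: { [B → d . ,] }  — shift
  I4: { [B → e . d], [F → e . ,] }  — shift
  I5: { [F → e , .] }  — reduce
  I6: { [B → e d .] }  — reduce
  I7: { [B → d , .] }  — reduce
  I8: { [B → . B e], [B → . d ,], [B → . e d], [F → . B d F], [F → . e ,], [F → B d . F] }  — shift
  I9: { [B → B e .] }  — reduce
  I10: { [F → B d F .] }  — reduce

No state contains both a complete item and a shift item.

Answer: No shift-reduce conflicts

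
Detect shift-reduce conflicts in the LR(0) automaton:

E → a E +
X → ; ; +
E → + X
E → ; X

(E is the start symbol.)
A shift-reduce conflict occurs when an LR(0) state has both:
  - a complete (reduce) item [A → α .] (dot at the end), and
  - a shift item [B → β . c γ] (dot before a terminal).

Augment with E' → E and build the canonical LR(0) collection (I0 = CLOSURE({[E' → . E]}), then GOTO on every symbol after a dot until no new states appear). It has 12 states:
  I0: { [E → . + X], [E → . ; X], [E → . a E +], [E' → . E] }  — shift
  I1: { [E → + . X], [X → . ; ; +] }  — shift
  I2: { [E → ; . X], [X → . ; ; +] }  — shift
  I3: { [E' → E .] }  — accept
  I4: { [E → . + X], [E → . ; X], [E → . a E +], [E → a . E +] }  — shift
  I5: { [E → a E . +] }  — shift
  I6: { [E → a E + .] }  — reduce
  I7: { [X → ; . ; +] }  — shift
  I8: { [E → ; X .] }  — reduce
  I9: { [X → ; ; . +] }  — shift
  I10: { [X → ; ; + .] }  — reduce
  I11: { [E → + X .] }  — reduce

No state contains both a complete item and a shift item.

Answer: No shift-reduce conflicts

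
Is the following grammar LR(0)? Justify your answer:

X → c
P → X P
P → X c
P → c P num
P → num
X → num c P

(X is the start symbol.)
Augment with X' → X and build the canonical LR(0) collection (I0 = CLOSURE({[X' → . X]}), then GOTO on every symbol after a dot until no new states appear). It has 13 states:
  I0: { [X → . c], [X → . num c P], [X' → . X] }  — shift
  I1: { [X' → X .] }  — accept
  I2: { [X → c .] }  — reduce
  I3: { [X → num . c P] }  — shift
  I4: { [P → . X P], [P → . X c], [P → . c P num], [P → . num], [X → . c], [X → . num c P], [X → num c . P] }  — shift
  I5: { [X → num c P .] }  — reduce
  I6: { [P → . X P], [P → . X c], [P → . c P num], [P → . num], [P → X . P], [P → X . c], [X → . c], [X → . num c P] }  — shift
  I7: { [P → . X P], [P → . X c], [P → . c P num], [P → . num], [P → c . P num], [X → . c], [X → . num c P], [X → c .] }  — shift, reduce
  I8: { [P → num .], [X → num . c P] }  — shift, reduce
  I9: { [P → c P . num] }  — shift
  I10: { [P → c P num .] }  — reduce
  I11: { [P → X P .] }  — reduce
  I12: { [P → . X P], [P → . X c], [P → . c P num], [P → . num], [P → X c .], [P → c . P num], [X → . c], [X → . num c P], [X → c .] }  — shift, 2 reduces

Conflict in state I7:
  Shift-reduce conflict between [X → c .] and [P → . c P num]
So the grammar is NOT LR(0).

Answer: No. Shift-reduce conflict between [X → c .] and [P → . c P num]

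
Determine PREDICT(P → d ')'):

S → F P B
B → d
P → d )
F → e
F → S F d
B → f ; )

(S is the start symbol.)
{ 'd' }

PREDICT(P → d ')') = (FIRST(RHS) \ {ε}) ∪ (FOLLOW(P) if ε ∈ FIRST(RHS), i.e. RHS ⇒* ε)
FIRST(d ')') = { 'd' }
ε ∉ FIRST(d ')'), so FOLLOW(P) is not added.
PREDICT(P → d ')') = { 'd' }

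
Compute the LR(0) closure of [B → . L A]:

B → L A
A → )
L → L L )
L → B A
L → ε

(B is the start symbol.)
{ [B → . L A], [L → . B A], [L → . L L )], [L → .] }

Start with: [B → . L A]
  [B → . L A] has the dot before L: add [L → . L L )], [L → . B A], [L → .]
  [L → . B A] has the dot before B: all B-items already present
No further items can be added.

CLOSURE = { [B → . L A], [L → . B A], [L → . L L )], [L → .] }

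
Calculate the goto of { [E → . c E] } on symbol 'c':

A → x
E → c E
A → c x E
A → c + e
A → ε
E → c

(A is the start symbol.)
GOTO(I, 'c') = CLOSURE({ [A → αX.β] : [A → α.Xβ] ∈ I, X = 'c' })

Items with dot before 'c', with the dot advanced:
  [E → . c E] → [E → c . E]
Closure of the advanced items:
  [E → c . E] has the dot before E: add [E → . c E], [E → . c]

GOTO = { [E → . c E], [E → . c], [E → c . E] }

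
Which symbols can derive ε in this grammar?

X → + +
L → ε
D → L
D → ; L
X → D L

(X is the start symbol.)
{ 'D', 'L', 'X' }

ε-productions: L → ε
So L is immediately nullable.
D → L: every symbol on the right is nullable, so D is nullable too.
X → D L: every symbol on the right is nullable, so X is nullable too.
Every non-terminal is now nullable.
Nullable = { 'D', 'L', 'X' }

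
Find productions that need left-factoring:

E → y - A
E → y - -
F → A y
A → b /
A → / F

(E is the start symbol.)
Yes, E has productions with common prefix 'y -'

Left-factoring is needed when two productions for the same non-terminal
share a common prefix on the right-hand side.

Productions for E:
  E → y - A
  E → y - -
Productions for A:
  A → b /
  A → / F

Found common prefix 'y -' in productions for E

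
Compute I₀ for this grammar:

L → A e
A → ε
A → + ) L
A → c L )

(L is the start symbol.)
First, augment the grammar with L' → L
I₀ = CLOSURE({ [L' → . L] }):
  [L' → . L] has the dot before L: add [L → . A e]
  [L → . A e] has the dot before A: add [A → .], [A → . + ) L], [A → . c L )]
No further items can be added.

I₀ = { [A → . + ) L], [A → . c L )], [A → .], [L → . A e], [L' → . L] }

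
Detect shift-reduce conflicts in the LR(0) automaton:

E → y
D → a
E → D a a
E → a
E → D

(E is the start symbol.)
Augment with E' → E and build the canonical LR(0) collection (I0 = CLOSURE({[E' → . E]}), then GOTO on every symbol after a dot until no new states appear). It has 7 states:
  I0: { [D → . a], [E → . D a a], [E → . D], [E → . a], [E → . y], [E' → . E] }  — shift
  I1: { [E → D . a a], [E → D .] }  — shift, reduce
  I2: { [E' → E .] }  — accept
  I3: { [D → a .], [E → a .] }  — 2 reduces
  I4: { [E → y .] }  — reduce
  I5: { [E → D a . a] }  — shift
  I6: { [E → D a a .] }  — reduce

I1 contains reduce item [E → D .] and shift item [E → D . a a] — shift-reduce conflict.

Answer: Yes — I1: [E → D .] vs [E → D . a a]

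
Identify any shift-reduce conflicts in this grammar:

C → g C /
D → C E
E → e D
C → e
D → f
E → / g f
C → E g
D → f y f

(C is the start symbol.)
Yes — I4: [C → e .] vs [C → . e]; I10: [D → f .] vs [D → f . y f]

A shift-reduce conflict occurs when an LR(0) state has both:
  - a complete (reduce) item [A → α .] (dot at the end), and
  - a shift item [B → β . c γ] (dot before a terminal).

Augment with C' → C and build the canonical LR(0) collection (I0 = CLOSURE({[C' → . C]}), then GOTO on every symbol after a dot until no new states appear). It has 18 states:
  I0: { [C → . E g], [C → . e], [C → . g C /], [C' → . C], [E → . / g f], [E → . e D] }  — shift
  I1: { [E → / . g f] }  — shift
  I2: { [C' → C .] }  — accept
  I3: { [C → E . g] }  — shift
  I4: { [C → . E g], [C → . e], [C → . g C /], [C → e .], [D → . C E], [D → . f y f], [D → . f], [E → . / g f], [E → . e D], [E → e . D] }  — shift, reduce
  I5: { [C → . E g], [C → . e], [C → . g C /], [C → g . C /], [E → . / g f], [E → . e D] }  — shift
  I6: { [C → g C . /] }  — shift
  I7: { [C → g C / .] }  — reduce
  I8: { [D → C . E], [E → . / g f], [E → . e D] }  — shift
  I9: { [E → e D .] }  — reduce
  I10: { [D → f . y f], [D → f .] }  — shift, reduce
  I11: { [D → f y . f] }  — shift
  I12: { [D → f y f .] }  — reduce
  I13: { [D → C E .] }  — reduce
  I14: { [C → . E g], [C → . e], [C → . g C /], [D → . C E], [D → . f y f], [D → . f], [E → . / g f], [E → . e D], [E → e . D] }  — shift
  I15: { [C → E g .] }  — reduce
  I16: { [E → / g . f] }  — shift
  I17: { [E → / g f .] }  — reduce

I4 contains reduce item [C → e .] and shift items [C → . e], [C → . g C /], [D → . f], [D → . f y f], [E → . / g f], [E → . e D] — shift-reduce conflict.
I10 contains reduce item [D → f .] and shift item [D → f . y f] — shift-reduce conflict.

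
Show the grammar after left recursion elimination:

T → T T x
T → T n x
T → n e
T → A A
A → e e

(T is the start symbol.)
T is directly left-recursive. The standard transformation for
  A → A α₁ | ... | A α_m | β₁ | ... | β_n
is
  A  → β₁ A' | ... | β_n A'
  A' → α₁ A' | ... | α_m A' | ε

T → n e becomes T → n e T'
T → A A becomes T → A A T'
T → T T x becomes T' → T x T'
T → T n x becomes T' → n x T'
Add T' → ε

Productions for other non-terminals are unchanged:
  A → e e

Resulting grammar:
T → n e T'
T → A A T'
T' → T x T'
T' → n x T'
T' → ε
A → e e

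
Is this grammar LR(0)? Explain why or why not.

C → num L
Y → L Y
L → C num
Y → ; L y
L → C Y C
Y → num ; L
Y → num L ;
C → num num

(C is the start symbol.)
Augment with C' → C and build the canonical LR(0) collection (I0 = CLOSURE({[C' → . C]}), then GOTO on every symbol after a dot until no new states appear). It has 19 states:
  I0: { [C → . num L], [C → . num num], [C' → . C] }  — shift
  I1: { [C' → C .] }  — accept
  I2: { [C → . num L], [C → . num num], [C → num . L], [C → num . num], [L → . C Y C], [L → . C num] }  — shift
  I3: { [C → . num L], [C → . num num], [L → . C Y C], [L → . C num], [L → C . Y C], [L → C . num], [Y → . ; L y], [Y → . L Y], [Y → . num ; L], [Y → . num L ;] }  — shift
  I4: { [C → num L .] }  — reduce
  I5: { [C → . num L], [C → . num num], [C → num . L], [C → num . num], [C → num num .], [L → . C Y C], [L → . C num] }  — shift, reduce
  I6: { [C → . num L], [C → . num num], [L → . C Y C], [L → . C num], [Y → ; . L y] }  — shift
  I7: { [C → . num L], [C → . num num], [L → . C Y C], [L → . C num], [Y → . ; L y], [Y → . L Y], [Y → . num ; L], [Y → . num L ;], [Y → L . Y] }  — shift
  I8: { [C → . num L], [C → . num num], [L → C Y . C] }  — shift
  I9: { [C → . num L], [C → . num num], [C → num . L], [C → num . num], [L → . C Y C], [L → . C num], [L → C num .], [Y → num . ; L], [Y → num . L ;] }  — shift, reduce
  I10: { [C → . num L], [C → . num num], [L → . C Y C], [L → . C num], [Y → num ; . L] }  — shift
  I11: { [C → num L .], [Y → num L . ;] }  — shift, reduce
  I12: { [Y → num L ; .] }  — reduce
  I13: { [Y → num ; L .] }  — reduce
  I14: { [L → C Y C .] }  — reduce
  I15: { [Y → L Y .] }  — reduce
  I16: { [C → . num L], [C → . num num], [C → num . L], [C → num . num], [L → . C Y C], [L → . C num], [Y → num . ; L], [Y → num . L ;] }  — shift
  I17: { [Y → ; L . y] }  — shift
  I18: { [Y → ; L y .] }  — reduce

Conflict in state I5:
  Shift-reduce conflict between [C → num num .] and [C → . num L]
So the grammar is NOT LR(0).

Answer: No. Shift-reduce conflict between [C → num num .] and [C → . num L]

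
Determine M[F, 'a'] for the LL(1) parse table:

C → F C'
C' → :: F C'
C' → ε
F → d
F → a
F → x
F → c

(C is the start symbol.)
To find M[F, 'a'], we find productions for F where 'a' is in the predict set (PREDICT(N → α) = (FIRST(α) \ {ε}) ∪ (FOLLOW(N) if α ⇒* ε)).

F → d: PREDICT = { 'd' }
F → a: PREDICT = { 'a' }
  'a' is in predict set, so this production goes in M[F, 'a']
F → x: PREDICT = { 'x' }
F → c: PREDICT = { 'c' }

M[F, 'a'] = F → a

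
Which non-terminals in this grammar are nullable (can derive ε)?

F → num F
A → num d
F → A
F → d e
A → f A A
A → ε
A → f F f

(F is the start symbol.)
A non-terminal is nullable if it can derive ε (the empty string): either it has an ε-production, or it has a production whose right-hand side consists entirely of nullable non-terminals.

ε-productions: A → ε
So A is immediately nullable.
F → A: every symbol on the right is nullable, so F is nullable too.
Every non-terminal is now nullable.
Nullable = { 'A', 'F' }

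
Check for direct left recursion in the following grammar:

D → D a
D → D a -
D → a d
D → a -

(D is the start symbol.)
Direct left recursion occurs when N → N α for some non-terminal N (the right-hand side begins with the left-hand side itself).

D → D a: LEFT RECURSIVE (starts with D)
D → D a -: LEFT RECURSIVE (starts with D)
D → a d: starts with a
D → a -: starts with a

The grammar has direct left recursion on: D.

Answer: Yes, D is left-recursive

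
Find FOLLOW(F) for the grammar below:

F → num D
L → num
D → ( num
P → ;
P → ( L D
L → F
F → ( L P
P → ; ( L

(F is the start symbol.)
To compute FOLLOW(F), find every occurrence of F on a right-hand side N → α F β: add FIRST(β) \ {ε}, and if β is empty or nullable also add FOLLOW(N). Iterate to a fixed point.

F is the start symbol, so $ ∈ FOLLOW(F).
In L → F: F is at the end, add FOLLOW(L)

The FOLLOW sets referred to above (computed the same way, to a fixed point):
  FOLLOW(L) = { $, '(', ';' }

Taking the union: FOLLOW(F) = { $, '(', ';' }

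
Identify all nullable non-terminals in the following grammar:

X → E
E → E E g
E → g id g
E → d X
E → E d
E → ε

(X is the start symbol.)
ε-productions: E → ε
So E is immediately nullable.
X → E: every symbol on the right is nullable, so X is nullable too.
Every non-terminal is now nullable.
Nullable = { 'E', 'X' }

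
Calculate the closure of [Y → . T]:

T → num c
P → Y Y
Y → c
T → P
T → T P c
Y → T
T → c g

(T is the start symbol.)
{ [P → . Y Y], [T → . P], [T → . T P c], [T → . c g], [T → . num c], [Y → . T], [Y → . c] }

To compute CLOSURE, for each item [A → α.Bβ] where B is a non-terminal, add [B → .γ] for all productions B → γ; repeat for the newly added items until nothing changes.

Start with: [Y → . T]
  [Y → . T] has the dot before T: add [T → . num c], [T → . P], [T → . T P c], [T → . c g]
  [T → . P] has the dot before P: add [P → . Y Y]
  [P → . Y Y] has the dot before Y: add [Y → . c]
No further items can be added.

CLOSURE = { [P → . Y Y], [T → . P], [T → . T P c], [T → . c g], [T → . num c], [Y → . T], [Y → . c] }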